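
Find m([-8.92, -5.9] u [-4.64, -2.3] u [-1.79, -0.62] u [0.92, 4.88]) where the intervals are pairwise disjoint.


For pairwise disjoint intervals, m(union) = sum of lengths.
= (-5.9 - -8.92) + (-2.3 - -4.64) + (-0.62 - -1.79) + (4.88 - 0.92)
= 3.02 + 2.34 + 1.17 + 3.96
= 10.49


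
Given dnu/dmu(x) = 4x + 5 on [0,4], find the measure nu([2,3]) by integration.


nu(A) = integral_A (dnu/dmu) dmu = integral_2^3 (4x + 5) dx
Step 1: Antiderivative F(x) = (4/2)x^2 + 5x
Step 2: F(3) = (4/2)*3^2 + 5*3 = 18 + 15 = 33
Step 3: F(2) = (4/2)*2^2 + 5*2 = 8 + 10 = 18
Step 4: nu([2,3]) = F(3) - F(2) = 33 - 18 = 15


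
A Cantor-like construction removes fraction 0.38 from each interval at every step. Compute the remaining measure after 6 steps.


Step 1: At each step, fraction remaining = 1 - 0.38 = 0.62
Step 2: After 6 steps, measure = (0.62)^6
Step 3: Computing the power step by step:
  After step 1: 0.62
  After step 2: 0.3844
  After step 3: 0.238328
  After step 4: 0.147763
  After step 5: 0.091613
  ...
Result = 0.0568


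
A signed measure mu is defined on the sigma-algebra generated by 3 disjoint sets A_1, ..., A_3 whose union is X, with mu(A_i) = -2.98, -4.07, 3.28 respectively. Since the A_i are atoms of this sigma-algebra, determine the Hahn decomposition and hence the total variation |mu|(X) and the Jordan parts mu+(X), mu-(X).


Step 1: Every measurable set is a union of atoms (the cells / points), so a Hahn decomposition is
  obtained by grouping atoms by sign: P = union of atoms with mu > 0, N = union of the remaining atoms.
  Atoms in P (indices): 3;  atoms in N (indices): 1, 2
  Positive values: 3.28
  Negative values: -2.98, -4.07
Step 2: mu+(X) = mu(P) = sum of positive atom values = 3.28
Step 3: mu-(X) = -mu(N) = sum of |negative atom values| = 7.05
Step 4: |mu|(X) = mu+(X) + mu-(X) = 3.28 + 7.05 = 10.33


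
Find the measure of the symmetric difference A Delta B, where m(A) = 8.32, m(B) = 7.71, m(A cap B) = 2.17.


m(A Delta B) = m(A) + m(B) - 2*m(A n B)
= 8.32 + 7.71 - 2*2.17
= 8.32 + 7.71 - 4.34
= 11.69


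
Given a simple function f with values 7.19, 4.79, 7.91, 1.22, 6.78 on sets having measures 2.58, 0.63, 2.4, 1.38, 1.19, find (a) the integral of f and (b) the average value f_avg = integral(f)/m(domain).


Step 1: Integral = sum(value_i * measure_i)
= 7.19*2.58 + 4.79*0.63 + 7.91*2.4 + 1.22*1.38 + 6.78*1.19
= 18.5502 + 3.0177 + 18.984 + 1.6836 + 8.0682
= 50.3037
Step 2: Total measure of domain = 2.58 + 0.63 + 2.4 + 1.38 + 1.19 = 8.18
Step 3: Average value = 50.3037 / 8.18 = 6.149597


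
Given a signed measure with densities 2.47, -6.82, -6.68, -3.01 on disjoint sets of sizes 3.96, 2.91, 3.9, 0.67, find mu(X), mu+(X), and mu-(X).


Step 1: Compute signed measure on each set:
  Set 1: 2.47 * 3.96 = 9.7812
  Set 2: -6.82 * 2.91 = -19.8462
  Set 3: -6.68 * 3.9 = -26.052
  Set 4: -3.01 * 0.67 = -2.0167
Step 2: Total signed measure = (9.7812) + (-19.8462) + (-26.052) + (-2.0167)
     = -38.1337
Step 3: Positive part mu+(X) = sum of positive contributions = 9.7812
Step 4: Negative part mu-(X) = |sum of negative contributions| = 47.9149


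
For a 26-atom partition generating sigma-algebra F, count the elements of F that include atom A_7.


Each element of F is a union of some subset S of the 26 atoms.
The element contains A_7 iff A_7 is in S.
So we count subsets S of {A_1,...,A_26} with A_7 in S: choose freely among the other 25 atoms.
Count = 2^(26-1) = 2^25 = 33554432.


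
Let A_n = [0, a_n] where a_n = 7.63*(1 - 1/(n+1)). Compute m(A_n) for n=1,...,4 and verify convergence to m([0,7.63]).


By continuity of measure from below: if A_n increases to A, then m(A_n) -> m(A).
Here A = [0, 7.63], so m(A) = 7.63
Step 1: a_1 = 7.63*(1 - 1/2) = 3.815, m(A_1) = 3.815
Step 2: a_2 = 7.63*(1 - 1/3) = 5.0867, m(A_2) = 5.0867
Step 3: a_3 = 7.63*(1 - 1/4) = 5.7225, m(A_3) = 5.7225
Step 4: a_4 = 7.63*(1 - 1/5) = 6.104, m(A_4) = 6.104
Limit: m(A_n) -> m([0,7.63]) = 7.63


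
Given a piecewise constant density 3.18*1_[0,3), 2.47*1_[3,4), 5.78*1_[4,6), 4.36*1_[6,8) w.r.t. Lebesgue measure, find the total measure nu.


Integrate each piece of the Radon-Nikodym derivative:
Step 1: integral_0^3 3.18 dx = 3.18*(3-0) = 3.18*3 = 9.54
Step 2: integral_3^4 2.47 dx = 2.47*(4-3) = 2.47*1 = 2.47
Step 3: integral_4^6 5.78 dx = 5.78*(6-4) = 5.78*2 = 11.56
Step 4: integral_6^8 4.36 dx = 4.36*(8-6) = 4.36*2 = 8.72
Total: 9.54 + 2.47 + 11.56 + 8.72 = 32.29


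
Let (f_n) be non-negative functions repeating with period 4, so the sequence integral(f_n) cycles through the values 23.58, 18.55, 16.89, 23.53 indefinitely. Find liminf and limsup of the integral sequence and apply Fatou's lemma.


The sequence (integral(f_n)) is periodic with period 4, repeating the values 23.58, 18.55, 16.89, 23.53 indefinitely.
Step 1: For a periodic sequence, every tail (a_m, a_(m+1), ...) contains all 4 period values infinitely often.
Step 2: Hence inf of every tail = min of the period values = min(23.58, 18.55, 16.89, 23.53) = 16.89.
        liminf_n integral(f_n) = sup over m of (inf of tail from m) = 16.89.
Step 3: Similarly sup of every tail = max of the period values = 23.58.
        limsup_n integral(f_n) = 23.58.
Step 4: Fatou's lemma: integral(liminf_n f_n) <= liminf_n integral(f_n) = 16.89.
        So the integral of the pointwise liminf is at most 16.89.


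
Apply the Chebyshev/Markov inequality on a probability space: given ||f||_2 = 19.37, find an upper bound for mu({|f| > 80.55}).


Chebyshev/Markov inequality: mu(|f| > eps) <= (||f||_p / eps)^p
Step 1: ||f||_2 / eps = 19.37 / 80.55 = 0.240472
Step 2: Raise to power p = 2:
  (0.240472)^2 = 0.057827
Step 3: Therefore mu(|f| > 80.55) <= 0.057827


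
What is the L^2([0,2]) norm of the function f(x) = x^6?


Step 1: ||f||_2 = (integral_0^2 |x^6|^2 dx)^(1/2)
     = (integral_0^2 x^12 dx)^(1/2)
Step 2: integral_0^2 x^12 dx = [x^13/(13)] from 0 to 2 = 2^13/13
     = 8192/13 = 630.153846
Step 3: ||f||_2 = (630.153846)^(1/2) = 25.102865


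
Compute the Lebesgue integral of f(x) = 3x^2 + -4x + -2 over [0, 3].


The Lebesgue integral of a Riemann-integrable function agrees with the Riemann integral.
Antiderivative F(x) = (3/3)x^3 + (-4/2)x^2 + -2x
F(3) = (3/3)*3^3 + (-4/2)*3^2 + -2*3
     = (3/3)*27 + (-4/2)*9 + -2*3
     = 27 + -18 + -6
     = 3
F(0) = 0.0
Integral = F(3) - F(0) = 3 - 0.0 = 3


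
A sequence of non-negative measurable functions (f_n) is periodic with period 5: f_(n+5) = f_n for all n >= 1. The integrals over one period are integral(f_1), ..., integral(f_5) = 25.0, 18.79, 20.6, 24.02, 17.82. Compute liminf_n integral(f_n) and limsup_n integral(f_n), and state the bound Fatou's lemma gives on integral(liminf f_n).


The sequence (integral(f_n)) is periodic with period 5, repeating the values 25.0, 18.79, 20.6, 24.02, 17.82 indefinitely.
Step 1: For a periodic sequence, every tail (a_m, a_(m+1), ...) contains all 5 period values infinitely often.
Step 2: Hence inf of every tail = min of the period values = min(25.0, 18.79, 20.6, 24.02, 17.82) = 17.82.
        liminf_n integral(f_n) = sup over m of (inf of tail from m) = 17.82.
Step 3: Similarly sup of every tail = max of the period values = 25.
        limsup_n integral(f_n) = 25.
Step 4: Fatou's lemma: integral(liminf_n f_n) <= liminf_n integral(f_n) = 17.82.
        So the integral of the pointwise liminf is at most 17.82.


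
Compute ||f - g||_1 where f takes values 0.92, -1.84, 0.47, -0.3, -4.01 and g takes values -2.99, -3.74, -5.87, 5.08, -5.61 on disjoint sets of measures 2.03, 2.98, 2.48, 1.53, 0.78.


Step 1: Compute differences f_i - g_i:
  0.92 - -2.99 = 3.91
  -1.84 - -3.74 = 1.9
  0.47 - -5.87 = 6.34
  -0.3 - 5.08 = -5.38
  -4.01 - -5.61 = 1.6
Step 2: Compute |diff|^1 * measure for each set:
  |3.91|^1 * 2.03 = 3.91 * 2.03 = 7.9373
  |1.9|^1 * 2.98 = 1.9 * 2.98 = 5.662
  |6.34|^1 * 2.48 = 6.34 * 2.48 = 15.7232
  |-5.38|^1 * 1.53 = 5.38 * 1.53 = 8.2314
  |1.6|^1 * 0.78 = 1.6 * 0.78 = 1.248
Step 3: Sum = 38.8019
Step 4: ||f-g||_1 = (38.8019)^(1/1) = 38.8019


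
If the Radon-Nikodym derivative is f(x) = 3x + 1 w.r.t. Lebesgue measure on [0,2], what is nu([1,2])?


nu(A) = integral_A (dnu/dmu) dmu = integral_1^2 (3x + 1) dx
Step 1: Antiderivative F(x) = (3/2)x^2 + 1x
Step 2: F(2) = (3/2)*2^2 + 1*2 = 6 + 2 = 8
Step 3: F(1) = (3/2)*1^2 + 1*1 = 1.5 + 1 = 2.5
Step 4: nu([1,2]) = F(2) - F(1) = 8 - 2.5 = 5.5


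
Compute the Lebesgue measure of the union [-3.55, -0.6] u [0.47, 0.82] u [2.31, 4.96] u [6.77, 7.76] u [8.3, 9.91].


For pairwise disjoint intervals, m(union) = sum of lengths.
= (-0.6 - -3.55) + (0.82 - 0.47) + (4.96 - 2.31) + (7.76 - 6.77) + (9.91 - 8.3)
= 2.95 + 0.35 + 2.65 + 0.99 + 1.61
= 8.55


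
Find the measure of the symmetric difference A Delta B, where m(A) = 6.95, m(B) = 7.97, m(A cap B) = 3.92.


m(A Delta B) = m(A) + m(B) - 2*m(A n B)
= 6.95 + 7.97 - 2*3.92
= 6.95 + 7.97 - 7.84
= 7.08


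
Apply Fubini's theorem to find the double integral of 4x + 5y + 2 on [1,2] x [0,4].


By Fubini, integrate in x first, then y.
Step 1: Fix y, integrate over x in [1,2]:
  integral(4x + 5y + 2, x=1..2)
  = 4*(2^2 - 1^2)/2 + (5y + 2)*(2 - 1)
  = 6 + (5y + 2)*1
  = 6 + 5y + 2
  = 8 + 5y
Step 2: Integrate over y in [0,4]:
  integral(8 + 5y, y=0..4)
  = 8*4 + 5*(4^2 - 0^2)/2
  = 32 + 40
  = 72


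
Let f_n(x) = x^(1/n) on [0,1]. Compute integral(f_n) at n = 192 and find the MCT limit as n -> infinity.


At n = 192: f_192(x) = x^(1/192).
Step 1: integral(x^(1/192), 0, 1) = [x^(1/192+1) / (1/192+1)] from 0 to 1
     = 1 / (1/192 + 1) = 1 / ((192+1)/192) = 192/(192+1)
     = 192/193 = 0.994819
Step 2: As n -> infinity, f_n(x) = x^(1/n) -> 1 for x in (0,1], and f_n is increasing in n.
By MCT, lim_n integral(f_n) = integral(lim_n f_n) = integral(1, 0, 1) = 1.
Step 3: Verify convergence: 192/193 = 0.994819 -> 1


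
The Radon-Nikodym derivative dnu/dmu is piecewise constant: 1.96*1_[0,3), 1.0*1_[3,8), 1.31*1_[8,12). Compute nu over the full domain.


Integrate each piece of the Radon-Nikodym derivative:
Step 1: integral_0^3 1.96 dx = 1.96*(3-0) = 1.96*3 = 5.88
Step 2: integral_3^8 1.0 dx = 1.0*(8-3) = 1.0*5 = 5
Step 3: integral_8^12 1.31 dx = 1.31*(12-8) = 1.31*4 = 5.24
Total: 5.88 + 5 + 5.24 = 16.12


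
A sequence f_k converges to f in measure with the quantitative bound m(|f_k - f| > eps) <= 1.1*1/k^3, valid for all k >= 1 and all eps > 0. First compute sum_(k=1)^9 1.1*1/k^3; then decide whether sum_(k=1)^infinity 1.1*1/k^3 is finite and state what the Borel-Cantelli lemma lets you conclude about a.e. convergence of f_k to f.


Step 1: List the terms 1.1*1/k^3 for k = 1 to 9:
  k=1: 1.1
  k=2: 0.1375
  k=3: 0.040741
  k=4: 0.017188
  k=5: 0.0088
  k=6: 0.005093
  k=7: 0.003207
  k=8: 0.002148
  k=9: 0.001509
Step 2: Partial sum = 1.1 + 0.1375 + 0.040741 + 0.017188 + 0.0088 + 0.005093 + 0.003207 + 0.002148 + 0.001509
     = 1.316185
Step 3: The full series sum_(k>=1) 1.1*1/k^3 converges (p-series with p = 3 > 1; a constant multiple of a convergent series converges).
Step 4: Fix eps > 0. Since sum_k m(|f_k - f| > eps) < infinity, the Borel-Cantelli lemma gives
        m(limsup_k {|f_k - f| > eps}) = 0, i.e. for a.e. x, |f_k(x) - f(x)| <= eps for all large k.
        Applying this with eps = 1/j for j = 1, 2, ... and intersecting the countably many full-measure sets,
        for a.e. x we get limsup_k |f_k(x) - f(x)| <= 1/j for every j, hence f_k -> f almost everywhere.
Conclusion: series converges; Borel-Cantelli yields f_k -> f a.e.


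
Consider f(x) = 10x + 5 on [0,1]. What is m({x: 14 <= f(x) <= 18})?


f^(-1)([14, 18]) = {x : 14 <= 10x + 5 <= 18}
Solving: (14 - 5)/10 <= x <= (18 - 5)/10
= [0.9, 1.3]
Intersecting with [0,1]: [0.9, 1]
Measure = 1 - 0.9 = 0.1


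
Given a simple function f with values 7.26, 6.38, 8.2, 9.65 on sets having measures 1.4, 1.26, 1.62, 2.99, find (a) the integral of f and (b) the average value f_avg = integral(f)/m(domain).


Step 1: Integral = sum(value_i * measure_i)
= 7.26*1.4 + 6.38*1.26 + 8.2*1.62 + 9.65*2.99
= 10.164 + 8.0388 + 13.284 + 28.8535
= 60.3403
Step 2: Total measure of domain = 1.4 + 1.26 + 1.62 + 2.99 = 7.27
Step 3: Average value = 60.3403 / 7.27 = 8.299904


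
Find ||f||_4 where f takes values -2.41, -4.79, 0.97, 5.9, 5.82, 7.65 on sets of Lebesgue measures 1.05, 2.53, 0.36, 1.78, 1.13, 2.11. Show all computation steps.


Step 1: Compute |f_i|^4 for each value:
  |-2.41|^4 = 33.734026
  |-4.79|^4 = 526.431725
  |0.97|^4 = 0.885293
  |5.9|^4 = 1211.7361
  |5.82|^4 = 1147.339482
  |7.65|^4 = 3424.883006
Step 2: Multiply by measures and sum:
  33.734026 * 1.05 = 35.420727
  526.431725 * 2.53 = 1331.872264
  0.885293 * 0.36 = 0.318705
  1211.7361 * 1.78 = 2156.890258
  1147.339482 * 1.13 = 1296.493614
  3424.883006 * 2.11 = 7226.503143
Sum = 35.420727 + 1331.872264 + 0.318705 + 2156.890258 + 1296.493614 + 7226.503143 = 12047.498712
Step 3: Take the p-th root:
||f||_4 = (12047.498712)^(1/4) = 10.476693


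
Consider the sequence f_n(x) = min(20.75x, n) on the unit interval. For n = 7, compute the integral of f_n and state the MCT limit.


f(x) = 20.75x on [0,1]; f_n(x) = min(20.75x, n). At n = 7:
Step 1: f(x) reaches 7 at x = 7/20.75 = 0.337349
Step 2: integral(f_7) = integral(20.75x, 0, 0.337349) + integral(7, 0.337349, 1)
       = 20.75*0.337349^2/2 + 7*(1 - 0.337349)
       = 1.180723 + 4.638554
       = 5.819277
Step 3: As n -> infinity, f_n increases to f, so by MCT integral(f_n) -> integral(f) = 20.75/2 = 10.375.
Convergence: integral(f_7) = 5.819277 -> 10.375 as n -> infinity


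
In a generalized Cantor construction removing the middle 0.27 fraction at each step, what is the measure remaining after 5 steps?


Step 1: At each step, fraction remaining = 1 - 0.27 = 0.73
Step 2: After 5 steps, measure = (0.73)^5
Step 3: Computing the power step by step:
  After step 1: 0.73
  After step 2: 0.5329
  After step 3: 0.389017
  After step 4: 0.283982
  After step 5: 0.207307
Result = 0.207307


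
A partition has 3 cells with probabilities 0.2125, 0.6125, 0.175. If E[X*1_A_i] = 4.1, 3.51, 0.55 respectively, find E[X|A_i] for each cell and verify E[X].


For each cell A_i: E[X|A_i] = E[X*1_A_i] / P(A_i)
Step 1: E[X|A_1] = 4.1 / 0.2125 = 19.294118
Step 2: E[X|A_2] = 3.51 / 0.6125 = 5.730612
Step 3: E[X|A_3] = 0.55 / 0.175 = 3.142857
Verification: E[X] = sum E[X*1_A_i] = 4.1 + 3.51 + 0.55 = 8.16


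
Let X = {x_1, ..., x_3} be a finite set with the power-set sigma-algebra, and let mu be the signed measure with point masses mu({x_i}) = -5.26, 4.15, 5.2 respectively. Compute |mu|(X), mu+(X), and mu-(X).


Step 1: Every measurable set is a union of atoms (the cells / points), so a Hahn decomposition is
  obtained by grouping atoms by sign: P = union of atoms with mu > 0, N = union of the remaining atoms.
  Atoms in P (indices): 2, 3;  atoms in N (indices): 1
  Positive values: 4.15, 5.2
  Negative values: -5.26
Step 2: mu+(X) = mu(P) = sum of positive atom values = 9.35
Step 3: mu-(X) = -mu(N) = sum of |negative atom values| = 5.26
Step 4: |mu|(X) = mu+(X) + mu-(X) = 9.35 + 5.26 = 14.61


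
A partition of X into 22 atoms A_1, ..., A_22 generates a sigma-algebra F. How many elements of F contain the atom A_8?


Each element of F is a union of some subset S of the 22 atoms.
The element contains A_8 iff A_8 is in S.
So we count subsets S of {A_1,...,A_22} with A_8 in S: choose freely among the other 21 atoms.
Count = 2^(22-1) = 2^21 = 2097152.


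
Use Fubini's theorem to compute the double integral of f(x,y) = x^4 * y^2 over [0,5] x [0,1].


By Fubini's theorem, the double integral factors as a product of single integrals:
Step 1: integral_0^5 x^4 dx = [x^5/5] from 0 to 5
     = 5^5/5 = 625
Step 2: integral_0^1 y^2 dy = [y^3/3] from 0 to 1
     = 1^3/3 = 0.333333
Step 3: Double integral = 625 * 0.333333 = 208.333333


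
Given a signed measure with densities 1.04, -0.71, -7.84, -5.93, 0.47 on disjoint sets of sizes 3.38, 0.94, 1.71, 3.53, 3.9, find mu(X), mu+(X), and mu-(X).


Step 1: Compute signed measure on each set:
  Set 1: 1.04 * 3.38 = 3.5152
  Set 2: -0.71 * 0.94 = -0.6674
  Set 3: -7.84 * 1.71 = -13.4064
  Set 4: -5.93 * 3.53 = -20.9329
  Set 5: 0.47 * 3.9 = 1.833
Step 2: Total signed measure = (3.5152) + (-0.6674) + (-13.4064) + (-20.9329) + (1.833)
     = -29.6585
Step 3: Positive part mu+(X) = sum of positive contributions = 5.3482
Step 4: Negative part mu-(X) = |sum of negative contributions| = 35.0067


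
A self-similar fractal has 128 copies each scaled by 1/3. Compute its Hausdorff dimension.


For a self-similar set with N copies scaled by 1/r:
dim_H = log(N)/log(r) = log(128)/log(3)
= 4.85203/1.098612
= 4.416508


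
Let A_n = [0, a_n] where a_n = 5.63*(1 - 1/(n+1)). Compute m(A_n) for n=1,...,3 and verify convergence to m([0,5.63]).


By continuity of measure from below: if A_n increases to A, then m(A_n) -> m(A).
Here A = [0, 5.63], so m(A) = 5.63
Step 1: a_1 = 5.63*(1 - 1/2) = 2.815, m(A_1) = 2.815
Step 2: a_2 = 5.63*(1 - 1/3) = 3.7533, m(A_2) = 3.7533
Step 3: a_3 = 5.63*(1 - 1/4) = 4.2225, m(A_3) = 4.2225
Limit: m(A_n) -> m([0,5.63]) = 5.63


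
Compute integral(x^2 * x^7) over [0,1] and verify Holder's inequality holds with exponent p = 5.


Step 1: Exact integral of f*g = integral(x^9, 0, 1) = 1/10
     = 0.1
Step 2: Holder bound with p=5, q=1.25:
  ||f||_p = (integral x^10 dx)^(1/5) = (1/11)^(1/5) = 0.619044
  ||g||_q = (integral x^8.75 dx)^(1/1.25) = (1/9.75)^(1/1.25) = 0.161732
Step 3: Holder bound = ||f||_p * ||g||_q = 0.619044 * 0.161732 = 0.100119
Verification: 0.1 <= 0.100119 (Holder holds)


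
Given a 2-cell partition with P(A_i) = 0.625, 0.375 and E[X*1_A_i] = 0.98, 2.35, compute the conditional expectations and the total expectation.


For each cell A_i: E[X|A_i] = E[X*1_A_i] / P(A_i)
Step 1: E[X|A_1] = 0.98 / 0.625 = 1.568
Step 2: E[X|A_2] = 2.35 / 0.375 = 6.266667
Verification: E[X] = sum E[X*1_A_i] = 0.98 + 2.35 = 3.33


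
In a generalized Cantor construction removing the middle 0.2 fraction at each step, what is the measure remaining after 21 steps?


Step 1: At each step, fraction remaining = 1 - 0.2 = 0.8
Step 2: After 21 steps, measure = (0.8)^21
Result = 0.009223


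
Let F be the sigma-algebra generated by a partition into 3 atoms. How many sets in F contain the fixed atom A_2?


Each element of F is a union of some subset S of the 3 atoms.
The element contains A_2 iff A_2 is in S.
So we count subsets S of {A_1,...,A_3} with A_2 in S: choose freely among the other 2 atoms.
Count = 2^(3-1) = 2^2 = 4.


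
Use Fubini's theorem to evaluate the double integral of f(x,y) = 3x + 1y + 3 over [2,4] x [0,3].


By Fubini, integrate in x first, then y.
Step 1: Fix y, integrate over x in [2,4]:
  integral(3x + 1y + 3, x=2..4)
  = 3*(4^2 - 2^2)/2 + (1y + 3)*(4 - 2)
  = 18 + (1y + 3)*2
  = 18 + 2y + 6
  = 24 + 2y
Step 2: Integrate over y in [0,3]:
  integral(24 + 2y, y=0..3)
  = 24*3 + 2*(3^2 - 0^2)/2
  = 72 + 9
  = 81


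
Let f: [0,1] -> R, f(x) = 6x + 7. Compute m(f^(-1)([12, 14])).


f^(-1)([12, 14]) = {x : 12 <= 6x + 7 <= 14}
Solving: (12 - 7)/6 <= x <= (14 - 7)/6
= [0.833333, 1.166667]
Intersecting with [0,1]: [0.833333, 1]
Measure = 1 - 0.833333 = 0.166667


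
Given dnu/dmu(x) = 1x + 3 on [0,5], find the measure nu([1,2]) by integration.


nu(A) = integral_A (dnu/dmu) dmu = integral_1^2 (1x + 3) dx
Step 1: Antiderivative F(x) = (1/2)x^2 + 3x
Step 2: F(2) = (1/2)*2^2 + 3*2 = 2 + 6 = 8
Step 3: F(1) = (1/2)*1^2 + 3*1 = 0.5 + 3 = 3.5
Step 4: nu([1,2]) = F(2) - F(1) = 8 - 3.5 = 4.5


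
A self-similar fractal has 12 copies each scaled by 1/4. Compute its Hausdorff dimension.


For a self-similar set with N copies scaled by 1/r:
dim_H = log(N)/log(r) = log(12)/log(4)
= 2.484907/1.386294
= 1.792481


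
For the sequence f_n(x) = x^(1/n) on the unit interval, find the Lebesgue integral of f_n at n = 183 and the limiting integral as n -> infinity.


At n = 183: f_183(x) = x^(1/183).
Step 1: integral(x^(1/183), 0, 1) = [x^(1/183+1) / (1/183+1)] from 0 to 1
     = 1 / (1/183 + 1) = 1 / ((183+1)/183) = 183/(183+1)
     = 183/184 = 0.994565
Step 2: As n -> infinity, f_n(x) = x^(1/n) -> 1 for x in (0,1], and f_n is increasing in n.
By MCT, lim_n integral(f_n) = integral(lim_n f_n) = integral(1, 0, 1) = 1.
Step 3: Verify convergence: 183/184 = 0.994565 -> 1


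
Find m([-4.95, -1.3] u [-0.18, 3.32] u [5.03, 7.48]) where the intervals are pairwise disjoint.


For pairwise disjoint intervals, m(union) = sum of lengths.
= (-1.3 - -4.95) + (3.32 - -0.18) + (7.48 - 5.03)
= 3.65 + 3.5 + 2.45
= 9.6


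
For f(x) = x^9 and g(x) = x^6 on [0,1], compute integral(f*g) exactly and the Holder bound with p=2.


Step 1: Exact integral of f*g = integral(x^15, 0, 1) = 1/16
     = 0.0625
Step 2: Holder bound with p=2, q=2:
  ||f||_p = (integral x^18 dx)^(1/2) = (1/19)^(1/2) = 0.229416
  ||g||_q = (integral x^12 dx)^(1/2) = (1/13)^(1/2) = 0.27735
Step 3: Holder bound = ||f||_p * ||g||_q = 0.229416 * 0.27735 = 0.063628
Verification: 0.0625 <= 0.063628 (Holder holds)


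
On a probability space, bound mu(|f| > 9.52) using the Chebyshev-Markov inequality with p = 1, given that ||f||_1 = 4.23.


Chebyshev/Markov inequality: mu(|f| > eps) <= (||f||_p / eps)^p
Step 1: ||f||_1 / eps = 4.23 / 9.52 = 0.444328
Step 2: Raise to power p = 1:
  (0.444328)^1 = 0.444328
Step 3: Therefore mu(|f| > 9.52) <= 0.444328


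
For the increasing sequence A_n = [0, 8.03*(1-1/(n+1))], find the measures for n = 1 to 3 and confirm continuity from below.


By continuity of measure from below: if A_n increases to A, then m(A_n) -> m(A).
Here A = [0, 8.03], so m(A) = 8.03
Step 1: a_1 = 8.03*(1 - 1/2) = 4.015, m(A_1) = 4.015
Step 2: a_2 = 8.03*(1 - 1/3) = 5.3533, m(A_2) = 5.3533
Step 3: a_3 = 8.03*(1 - 1/4) = 6.0225, m(A_3) = 6.0225
Limit: m(A_n) -> m([0,8.03]) = 8.03


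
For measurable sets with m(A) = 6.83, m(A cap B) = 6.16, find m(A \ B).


m(A \ B) = m(A) - m(A n B)
= 6.83 - 6.16
= 0.67


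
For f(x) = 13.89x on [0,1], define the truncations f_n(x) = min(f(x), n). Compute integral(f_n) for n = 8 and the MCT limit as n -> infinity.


f(x) = 13.89x on [0,1]; f_n(x) = min(13.89x, n). At n = 8:
Step 1: f(x) reaches 8 at x = 8/13.89 = 0.575954
Step 2: integral(f_8) = integral(13.89x, 0, 0.575954) + integral(8, 0.575954, 1)
       = 13.89*0.575954^2/2 + 8*(1 - 0.575954)
       = 2.303816 + 3.392369
       = 5.696184
Step 3: As n -> infinity, f_n increases to f, so by MCT integral(f_n) -> integral(f) = 13.89/2 = 6.945.
Convergence: integral(f_8) = 5.696184 -> 6.945 as n -> infinity


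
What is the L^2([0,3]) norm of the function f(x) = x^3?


Step 1: ||f||_2 = (integral_0^3 |x^3|^2 dx)^(1/2)
     = (integral_0^3 x^6 dx)^(1/2)
Step 2: integral_0^3 x^6 dx = [x^7/(7)] from 0 to 3 = 3^7/7
     = 2187/7 = 312.428571
Step 3: ||f||_2 = (312.428571)^(1/2) = 17.675649


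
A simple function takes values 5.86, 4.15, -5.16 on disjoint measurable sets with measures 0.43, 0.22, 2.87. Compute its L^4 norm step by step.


Step 1: Compute |f_i|^4 for each value:
  |5.86|^4 = 1179.208128
  |4.15|^4 = 296.614506
  |-5.16|^4 = 708.922575
Step 2: Multiply by measures and sum:
  1179.208128 * 0.43 = 507.059495
  296.614506 * 0.22 = 65.255191
  708.922575 * 2.87 = 2034.607791
Sum = 507.059495 + 65.255191 + 2034.607791 = 2606.922478
Step 3: Take the p-th root:
||f||_4 = (2606.922478)^(1/4) = 7.14549


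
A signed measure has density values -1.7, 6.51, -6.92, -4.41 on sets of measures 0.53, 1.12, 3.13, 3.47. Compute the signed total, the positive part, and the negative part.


Step 1: Compute signed measure on each set:
  Set 1: -1.7 * 0.53 = -0.901
  Set 2: 6.51 * 1.12 = 7.2912
  Set 3: -6.92 * 3.13 = -21.6596
  Set 4: -4.41 * 3.47 = -15.3027
Step 2: Total signed measure = (-0.901) + (7.2912) + (-21.6596) + (-15.3027)
     = -30.5721
Step 3: Positive part mu+(X) = sum of positive contributions = 7.2912
Step 4: Negative part mu-(X) = |sum of negative contributions| = 37.8633


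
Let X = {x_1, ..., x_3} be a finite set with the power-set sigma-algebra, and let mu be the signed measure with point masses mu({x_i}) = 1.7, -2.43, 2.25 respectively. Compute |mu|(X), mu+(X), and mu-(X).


Step 1: Every measurable set is a union of atoms (the cells / points), so a Hahn decomposition is
  obtained by grouping atoms by sign: P = union of atoms with mu > 0, N = union of the remaining atoms.
  Atoms in P (indices): 1, 3;  atoms in N (indices): 2
  Positive values: 1.7, 2.25
  Negative values: -2.43
Step 2: mu+(X) = mu(P) = sum of positive atom values = 3.95
Step 3: mu-(X) = -mu(N) = sum of |negative atom values| = 2.43
Step 4: |mu|(X) = mu+(X) + mu-(X) = 3.95 + 2.43 = 6.38


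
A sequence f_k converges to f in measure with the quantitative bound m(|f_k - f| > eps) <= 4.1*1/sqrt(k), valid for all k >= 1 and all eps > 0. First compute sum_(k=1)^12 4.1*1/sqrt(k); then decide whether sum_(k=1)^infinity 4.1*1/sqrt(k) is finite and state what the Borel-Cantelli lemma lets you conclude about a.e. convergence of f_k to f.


Step 1: List the terms 4.1*1/sqrt(k) for k = 1 to 12:
  k=1: 4.1
  k=2: 2.899138
  k=3: 2.367136
  k=4: 2.05
  k=5: 1.833576
  k=6: 1.673818
  k=7: 1.549654
  k=8: 1.449569
  k=9: 1.366667
  k=10: 1.296534
  k=11: 1.236197
  k=12: 1.183568
Step 2: Partial sum = 4.1 + 2.899138 + 2.367136 + 2.05 + 1.833576 + 1.673818 + 1.549654 + 1.449569 + 1.366667 + 1.296534 + 1.236197 + 1.183568
     = 23.005856
Step 3: The full series sum_(k>=1) 4.1*1/sqrt(k) diverges (p-series with p = 1/2 <= 1; a nonzero constant multiple of a divergent series diverges).
Step 4: The (first) Borel-Cantelli lemma requires a summable sequence of measures, so it does not apply here;
        from this bound alone no conclusion about a.e. convergence can be drawn (convergence in measure still
        gives an a.e.-convergent subsequence, but not a.e. convergence of the whole sequence).
Conclusion: series diverges; Borel-Cantelli is inconclusive about a.e. convergence of f_k.


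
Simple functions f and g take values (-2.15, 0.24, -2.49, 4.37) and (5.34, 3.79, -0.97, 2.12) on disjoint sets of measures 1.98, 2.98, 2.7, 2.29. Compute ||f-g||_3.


Step 1: Compute differences f_i - g_i:
  -2.15 - 5.34 = -7.49
  0.24 - 3.79 = -3.55
  -2.49 - -0.97 = -1.52
  4.37 - 2.12 = 2.25
Step 2: Compute |diff|^3 * measure for each set:
  |-7.49|^3 * 1.98 = 420.189749 * 1.98 = 831.975703
  |-3.55|^3 * 2.98 = 44.738875 * 2.98 = 133.321847
  |-1.52|^3 * 2.7 = 3.511808 * 2.7 = 9.481882
  |2.25|^3 * 2.29 = 11.390625 * 2.29 = 26.084531
Step 3: Sum = 1000.863963
Step 4: ||f-g||_3 = (1000.863963)^(1/3) = 10.002879


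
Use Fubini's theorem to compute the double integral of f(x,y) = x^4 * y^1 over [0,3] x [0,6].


By Fubini's theorem, the double integral factors as a product of single integrals:
Step 1: integral_0^3 x^4 dx = [x^5/5] from 0 to 3
     = 3^5/5 = 48.6
Step 2: integral_0^6 y^1 dy = [y^2/2] from 0 to 6
     = 6^2/2 = 18
Step 3: Double integral = 48.6 * 18 = 874.8


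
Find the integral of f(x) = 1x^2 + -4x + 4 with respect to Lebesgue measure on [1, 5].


The Lebesgue integral of a Riemann-integrable function agrees with the Riemann integral.
Antiderivative F(x) = (1/3)x^3 + (-4/2)x^2 + 4x
F(5) = (1/3)*5^3 + (-4/2)*5^2 + 4*5
     = (1/3)*125 + (-4/2)*25 + 4*5
     = 41.666667 + -50 + 20
     = 11.666667
F(1) = 2.333333
Integral = F(5) - F(1) = 11.666667 - 2.333333 = 9.333333


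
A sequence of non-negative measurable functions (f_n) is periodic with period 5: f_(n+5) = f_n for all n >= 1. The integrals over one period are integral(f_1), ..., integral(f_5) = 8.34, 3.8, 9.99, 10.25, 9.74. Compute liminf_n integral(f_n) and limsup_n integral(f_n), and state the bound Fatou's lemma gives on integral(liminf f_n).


The sequence (integral(f_n)) is periodic with period 5, repeating the values 8.34, 3.8, 9.99, 10.25, 9.74 indefinitely.
Step 1: For a periodic sequence, every tail (a_m, a_(m+1), ...) contains all 5 period values infinitely often.
Step 2: Hence inf of every tail = min of the period values = min(8.34, 3.8, 9.99, 10.25, 9.74) = 3.8.
        liminf_n integral(f_n) = sup over m of (inf of tail from m) = 3.8.
Step 3: Similarly sup of every tail = max of the period values = 10.25.
        limsup_n integral(f_n) = 10.25.
Step 4: Fatou's lemma: integral(liminf_n f_n) <= liminf_n integral(f_n) = 3.8.
        So the integral of the pointwise liminf is at most 3.8.


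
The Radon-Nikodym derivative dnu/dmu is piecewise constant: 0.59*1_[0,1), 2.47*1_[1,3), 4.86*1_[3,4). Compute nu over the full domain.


Integrate each piece of the Radon-Nikodym derivative:
Step 1: integral_0^1 0.59 dx = 0.59*(1-0) = 0.59*1 = 0.59
Step 2: integral_1^3 2.47 dx = 2.47*(3-1) = 2.47*2 = 4.94
Step 3: integral_3^4 4.86 dx = 4.86*(4-3) = 4.86*1 = 4.86
Total: 0.59 + 4.94 + 4.86 = 10.39


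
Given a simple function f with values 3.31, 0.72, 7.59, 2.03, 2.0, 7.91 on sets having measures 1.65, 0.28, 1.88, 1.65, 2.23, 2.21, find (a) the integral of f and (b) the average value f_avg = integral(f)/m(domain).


Step 1: Integral = sum(value_i * measure_i)
= 3.31*1.65 + 0.72*0.28 + 7.59*1.88 + 2.03*1.65 + 2.0*2.23 + 7.91*2.21
= 5.4615 + 0.2016 + 14.2692 + 3.3495 + 4.46 + 17.4811
= 45.2229
Step 2: Total measure of domain = 1.65 + 0.28 + 1.88 + 1.65 + 2.23 + 2.21 = 9.9
Step 3: Average value = 45.2229 / 9.9 = 4.56797


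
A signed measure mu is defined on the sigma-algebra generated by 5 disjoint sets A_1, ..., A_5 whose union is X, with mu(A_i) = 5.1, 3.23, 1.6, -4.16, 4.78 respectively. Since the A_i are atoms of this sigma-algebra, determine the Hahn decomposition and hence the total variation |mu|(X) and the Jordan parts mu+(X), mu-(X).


Step 1: Every measurable set is a union of atoms (the cells / points), so a Hahn decomposition is
  obtained by grouping atoms by sign: P = union of atoms with mu > 0, N = union of the remaining atoms.
  Atoms in P (indices): 1, 2, 3, 5;  atoms in N (indices): 4
  Positive values: 5.1, 3.23, 1.6, 4.78
  Negative values: -4.16
Step 2: mu+(X) = mu(P) = sum of positive atom values = 14.71
Step 3: mu-(X) = -mu(N) = sum of |negative atom values| = 4.16
Step 4: |mu|(X) = mu+(X) + mu-(X) = 14.71 + 4.16 = 18.87


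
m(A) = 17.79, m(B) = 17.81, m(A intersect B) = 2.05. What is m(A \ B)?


m(A \ B) = m(A) - m(A n B)
= 17.79 - 2.05
= 15.74


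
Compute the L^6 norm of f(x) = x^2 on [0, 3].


Step 1: ||f||_6 = (integral_0^3 |x^2|^6 dx)^(1/6)
     = (integral_0^3 x^12 dx)^(1/6)
Step 2: integral_0^3 x^12 dx = [x^13/(13)] from 0 to 3 = 3^13/13
     = 1594323/13 = 122640.230769
Step 3: ||f||_6 = (122640.230769)^(1/6) = 7.048643


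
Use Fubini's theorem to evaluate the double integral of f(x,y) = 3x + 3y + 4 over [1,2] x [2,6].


By Fubini, integrate in x first, then y.
Step 1: Fix y, integrate over x in [1,2]:
  integral(3x + 3y + 4, x=1..2)
  = 3*(2^2 - 1^2)/2 + (3y + 4)*(2 - 1)
  = 4.5 + (3y + 4)*1
  = 4.5 + 3y + 4
  = 8.5 + 3y
Step 2: Integrate over y in [2,6]:
  integral(8.5 + 3y, y=2..6)
  = 8.5*4 + 3*(6^2 - 2^2)/2
  = 34 + 48
  = 82


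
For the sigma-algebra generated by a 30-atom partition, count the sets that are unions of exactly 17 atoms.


Each element of F is a union of some subset of the 30 atoms.
Elements that are unions of exactly 17 atoms correspond to 17-element subsets of the 30 atoms.
Count = C(30, 17) = 30! / (17! * 13!) = 119759850.


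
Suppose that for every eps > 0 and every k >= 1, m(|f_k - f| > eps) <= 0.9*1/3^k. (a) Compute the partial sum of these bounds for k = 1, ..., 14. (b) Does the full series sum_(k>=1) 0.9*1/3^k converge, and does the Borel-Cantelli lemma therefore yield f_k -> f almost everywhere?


Step 1: List the terms 0.9*1/3^k for k = 1 to 14:
  k=1: 0.3
  k=2: 0.1
  k=3: 0.033333
  k=4: 0.011111
  k=5: 0.003704
  k=6: 0.001235
  k=7: 4.115226e-04
  k=8: 1.371742e-04
  k=9: 4.572474e-05
  k=10: 1.524158e-05
  k=11: 5.080526e-06
  k=12: 1.693509e-06
  k=13: 5.645029e-07
  k=14: 1.881676e-07
Step 2: Partial sum = 0.3 + 0.1 + 0.033333 + 0.011111 + 0.003704 + 0.001235 + 4.115226e-04 + 1.371742e-04 + 4.572474e-05 + 1.524158e-05 + 5.080526e-06 + 1.693509e-06 + 5.645029e-07 + 1.881676e-07
     = 0.45
Step 3: The full series sum_(k>=1) 0.9*1/3^k converges (geometric series with ratio 1/3 < 1; a constant multiple of a convergent series converges).
Step 4: Fix eps > 0. Since sum_k m(|f_k - f| > eps) < infinity, the Borel-Cantelli lemma gives
        m(limsup_k {|f_k - f| > eps}) = 0, i.e. for a.e. x, |f_k(x) - f(x)| <= eps for all large k.
        Applying this with eps = 1/j for j = 1, 2, ... and intersecting the countably many full-measure sets,
        for a.e. x we get limsup_k |f_k(x) - f(x)| <= 1/j for every j, hence f_k -> f almost everywhere.
Conclusion: series converges; Borel-Cantelli yields f_k -> f a.e.


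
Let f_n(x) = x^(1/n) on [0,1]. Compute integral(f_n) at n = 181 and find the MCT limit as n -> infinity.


At n = 181: f_181(x) = x^(1/181).
Step 1: integral(x^(1/181), 0, 1) = [x^(1/181+1) / (1/181+1)] from 0 to 1
     = 1 / (1/181 + 1) = 1 / ((181+1)/181) = 181/(181+1)
     = 181/182 = 0.994505
Step 2: As n -> infinity, f_n(x) = x^(1/n) -> 1 for x in (0,1], and f_n is increasing in n.
By MCT, lim_n integral(f_n) = integral(lim_n f_n) = integral(1, 0, 1) = 1.
Step 3: Verify convergence: 181/182 = 0.994505 -> 1


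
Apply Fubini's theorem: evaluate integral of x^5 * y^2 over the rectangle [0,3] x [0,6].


By Fubini's theorem, the double integral factors as a product of single integrals:
Step 1: integral_0^3 x^5 dx = [x^6/6] from 0 to 3
     = 3^6/6 = 121.5
Step 2: integral_0^6 y^2 dy = [y^3/3] from 0 to 6
     = 6^3/3 = 72
Step 3: Double integral = 121.5 * 72 = 8748


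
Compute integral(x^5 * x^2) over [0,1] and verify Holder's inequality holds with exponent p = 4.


Step 1: Exact integral of f*g = integral(x^7, 0, 1) = 1/8
     = 0.125
Step 2: Holder bound with p=4, q=1.333333:
  ||f||_p = (integral x^20 dx)^(1/4) = (1/21)^(1/4) = 0.467138
  ||g||_q = (integral x^2.666667 dx)^(1/1.333333) = (1/3.666667)^(1/1.333333) = 0.377395
Step 3: Holder bound = ||f||_p * ||g||_q = 0.467138 * 0.377395 = 0.176296
Verification: 0.125 <= 0.176296 (Holder holds)


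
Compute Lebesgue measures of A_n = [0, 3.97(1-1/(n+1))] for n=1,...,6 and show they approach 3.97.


By continuity of measure from below: if A_n increases to A, then m(A_n) -> m(A).
Here A = [0, 3.97], so m(A) = 3.97
Step 1: a_1 = 3.97*(1 - 1/2) = 1.985, m(A_1) = 1.985
Step 2: a_2 = 3.97*(1 - 1/3) = 2.6467, m(A_2) = 2.6467
Step 3: a_3 = 3.97*(1 - 1/4) = 2.9775, m(A_3) = 2.9775
Step 4: a_4 = 3.97*(1 - 1/5) = 3.176, m(A_4) = 3.176
Step 5: a_5 = 3.97*(1 - 1/6) = 3.3083, m(A_5) = 3.3083
Step 6: a_6 = 3.97*(1 - 1/7) = 3.4029, m(A_6) = 3.4029
Limit: m(A_n) -> m([0,3.97]) = 3.97


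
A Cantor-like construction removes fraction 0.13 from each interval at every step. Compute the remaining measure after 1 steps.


Step 1: At each step, fraction remaining = 1 - 0.13 = 0.87
Step 2: After 1 steps, measure = (0.87)^1
Step 3: Computing the power step by step:
  After step 1: 0.87
Result = 0.87


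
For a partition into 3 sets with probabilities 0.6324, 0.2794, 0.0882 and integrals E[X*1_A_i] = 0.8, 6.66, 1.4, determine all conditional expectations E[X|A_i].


For each cell A_i: E[X|A_i] = E[X*1_A_i] / P(A_i)
Step 1: E[X|A_1] = 0.8 / 0.6324 = 1.265022
Step 2: E[X|A_2] = 6.66 / 0.2794 = 23.836793
Step 3: E[X|A_3] = 1.4 / 0.0882 = 15.873016
Verification: E[X] = sum E[X*1_A_i] = 0.8 + 6.66 + 1.4 = 8.86


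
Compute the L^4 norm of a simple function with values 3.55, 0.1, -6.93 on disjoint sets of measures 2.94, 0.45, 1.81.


Step 1: Compute |f_i|^4 for each value:
  |3.55|^4 = 158.823006
  |0.1|^4 = 1.000000e-04
  |-6.93|^4 = 2306.39102
Step 2: Multiply by measures and sum:
  158.823006 * 2.94 = 466.939638
  1.000000e-04 * 0.45 = 4.500000e-05
  2306.39102 * 1.81 = 4174.567746
Sum = 466.939638 + 4.500000e-05 + 4174.567746 = 4641.50743
Step 3: Take the p-th root:
||f||_4 = (4641.50743)^(1/4) = 8.254006


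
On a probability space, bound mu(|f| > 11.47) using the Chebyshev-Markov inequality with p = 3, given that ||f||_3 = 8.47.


Chebyshev/Markov inequality: mu(|f| > eps) <= (||f||_p / eps)^p
Step 1: ||f||_3 / eps = 8.47 / 11.47 = 0.738448
Step 2: Raise to power p = 3:
  (0.738448)^3 = 0.40268
Step 3: Therefore mu(|f| > 11.47) <= 0.40268


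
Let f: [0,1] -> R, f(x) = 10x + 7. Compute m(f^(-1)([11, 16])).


f^(-1)([11, 16]) = {x : 11 <= 10x + 7 <= 16}
Solving: (11 - 7)/10 <= x <= (16 - 7)/10
= [0.4, 0.9]
Intersecting with [0,1]: [0.4, 0.9]
Measure = 0.9 - 0.4 = 0.5


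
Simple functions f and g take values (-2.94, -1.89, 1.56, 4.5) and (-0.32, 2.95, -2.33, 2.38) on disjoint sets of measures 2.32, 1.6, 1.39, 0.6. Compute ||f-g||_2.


Step 1: Compute differences f_i - g_i:
  -2.94 - -0.32 = -2.62
  -1.89 - 2.95 = -4.84
  1.56 - -2.33 = 3.89
  4.5 - 2.38 = 2.12
Step 2: Compute |diff|^2 * measure for each set:
  |-2.62|^2 * 2.32 = 6.8644 * 2.32 = 15.925408
  |-4.84|^2 * 1.6 = 23.4256 * 1.6 = 37.48096
  |3.89|^2 * 1.39 = 15.1321 * 1.39 = 21.033619
  |2.12|^2 * 0.6 = 4.4944 * 0.6 = 2.69664
Step 3: Sum = 77.136627
Step 4: ||f-g||_2 = (77.136627)^(1/2) = 8.782746


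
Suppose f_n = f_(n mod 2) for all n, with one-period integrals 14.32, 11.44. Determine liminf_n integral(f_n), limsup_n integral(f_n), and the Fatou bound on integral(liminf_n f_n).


The sequence (integral(f_n)) is periodic with period 2, repeating the values 14.32, 11.44 indefinitely.
Step 1: For a periodic sequence, every tail (a_m, a_(m+1), ...) contains all 2 period values infinitely often.
Step 2: Hence inf of every tail = min of the period values = min(14.32, 11.44) = 11.44.
        liminf_n integral(f_n) = sup over m of (inf of tail from m) = 11.44.
Step 3: Similarly sup of every tail = max of the period values = 14.32.
        limsup_n integral(f_n) = 14.32.
Step 4: Fatou's lemma: integral(liminf_n f_n) <= liminf_n integral(f_n) = 11.44.
        So the integral of the pointwise liminf is at most 11.44.


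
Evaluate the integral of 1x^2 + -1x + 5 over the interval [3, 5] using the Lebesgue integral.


The Lebesgue integral of a Riemann-integrable function agrees with the Riemann integral.
Antiderivative F(x) = (1/3)x^3 + (-1/2)x^2 + 5x
F(5) = (1/3)*5^3 + (-1/2)*5^2 + 5*5
     = (1/3)*125 + (-1/2)*25 + 5*5
     = 41.666667 + -12.5 + 25
     = 54.166667
F(3) = 19.5
Integral = F(5) - F(3) = 54.166667 - 19.5 = 34.666667


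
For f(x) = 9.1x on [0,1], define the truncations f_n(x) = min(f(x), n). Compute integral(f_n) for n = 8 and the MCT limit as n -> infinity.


f(x) = 9.1x on [0,1]; f_n(x) = min(9.1x, n). At n = 8:
Step 1: f(x) reaches 8 at x = 8/9.1 = 0.879121
Step 2: integral(f_8) = integral(9.1x, 0, 0.879121) + integral(8, 0.879121, 1)
       = 9.1*0.879121^2/2 + 8*(1 - 0.879121)
       = 3.516484 + 0.967033
       = 4.483516
Step 3: As n -> infinity, f_n increases to f, so by MCT integral(f_n) -> integral(f) = 9.1/2 = 4.55.
Convergence: integral(f_8) = 4.483516 -> 4.55 as n -> infinity


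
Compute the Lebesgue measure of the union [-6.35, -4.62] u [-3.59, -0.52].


For pairwise disjoint intervals, m(union) = sum of lengths.
= (-4.62 - -6.35) + (-0.52 - -3.59)
= 1.73 + 3.07
= 4.8


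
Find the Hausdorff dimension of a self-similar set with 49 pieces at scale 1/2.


For a self-similar set with N copies scaled by 1/r:
dim_H = log(N)/log(r) = log(49)/log(2)
= 3.89182/0.693147
= 5.61471


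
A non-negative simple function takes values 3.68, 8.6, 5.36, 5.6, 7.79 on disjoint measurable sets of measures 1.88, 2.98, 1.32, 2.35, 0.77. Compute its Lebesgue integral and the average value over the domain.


Step 1: Integral = sum(value_i * measure_i)
= 3.68*1.88 + 8.6*2.98 + 5.36*1.32 + 5.6*2.35 + 7.79*0.77
= 6.9184 + 25.628 + 7.0752 + 13.16 + 5.9983
= 58.7799
Step 2: Total measure of domain = 1.88 + 2.98 + 1.32 + 2.35 + 0.77 = 9.3
Step 3: Average value = 58.7799 / 9.3 = 6.320419


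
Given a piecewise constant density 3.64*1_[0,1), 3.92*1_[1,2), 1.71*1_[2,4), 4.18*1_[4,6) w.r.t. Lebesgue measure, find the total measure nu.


Integrate each piece of the Radon-Nikodym derivative:
Step 1: integral_0^1 3.64 dx = 3.64*(1-0) = 3.64*1 = 3.64
Step 2: integral_1^2 3.92 dx = 3.92*(2-1) = 3.92*1 = 3.92
Step 3: integral_2^4 1.71 dx = 1.71*(4-2) = 1.71*2 = 3.42
Step 4: integral_4^6 4.18 dx = 4.18*(6-4) = 4.18*2 = 8.36
Total: 3.64 + 3.92 + 3.42 + 8.36 = 19.34
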